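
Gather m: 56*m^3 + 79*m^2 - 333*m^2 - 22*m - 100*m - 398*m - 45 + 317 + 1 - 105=56*m^3 - 254*m^2 - 520*m + 168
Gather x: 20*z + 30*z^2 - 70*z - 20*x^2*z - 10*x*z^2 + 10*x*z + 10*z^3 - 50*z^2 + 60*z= -20*x^2*z + x*(-10*z^2 + 10*z) + 10*z^3 - 20*z^2 + 10*z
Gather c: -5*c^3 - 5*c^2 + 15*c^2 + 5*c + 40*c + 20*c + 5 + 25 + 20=-5*c^3 + 10*c^2 + 65*c + 50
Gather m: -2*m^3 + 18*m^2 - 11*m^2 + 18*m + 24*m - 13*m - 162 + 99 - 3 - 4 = -2*m^3 + 7*m^2 + 29*m - 70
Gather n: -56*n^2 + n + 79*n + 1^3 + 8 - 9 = -56*n^2 + 80*n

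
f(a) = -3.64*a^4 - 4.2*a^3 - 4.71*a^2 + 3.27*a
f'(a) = -14.56*a^3 - 12.6*a^2 - 9.42*a + 3.27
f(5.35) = -3742.53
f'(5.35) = -2637.35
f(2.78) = -334.96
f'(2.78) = -433.12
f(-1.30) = -13.38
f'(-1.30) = 26.21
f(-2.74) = -163.09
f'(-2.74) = 234.00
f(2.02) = -107.84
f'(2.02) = -187.18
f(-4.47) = -1186.83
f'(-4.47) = 1094.04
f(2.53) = -239.03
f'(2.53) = -337.00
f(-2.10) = -59.53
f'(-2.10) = 102.33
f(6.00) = -5774.58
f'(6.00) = -3651.81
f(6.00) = -5774.58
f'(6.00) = -3651.81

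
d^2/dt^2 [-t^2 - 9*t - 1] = -2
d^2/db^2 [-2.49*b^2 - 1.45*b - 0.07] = -4.98000000000000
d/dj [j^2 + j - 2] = 2*j + 1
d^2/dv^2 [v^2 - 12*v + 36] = 2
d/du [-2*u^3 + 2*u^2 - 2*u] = -6*u^2 + 4*u - 2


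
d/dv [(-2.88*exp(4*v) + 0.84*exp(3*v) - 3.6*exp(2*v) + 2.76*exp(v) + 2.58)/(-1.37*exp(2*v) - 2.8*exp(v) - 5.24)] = (7.8912*exp(5*v) + 23.0412*exp(4*v) + 55.6608*exp(3*v) + 0.6564*exp(2*v) + 44.7972*exp(v) - 7.2384)*exp(v)/(1.8769*exp(4*v) + 7.672*exp(3*v) + 22.1976*exp(2*v) + 29.344*exp(v) + 27.4576)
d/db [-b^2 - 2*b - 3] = -2*b - 2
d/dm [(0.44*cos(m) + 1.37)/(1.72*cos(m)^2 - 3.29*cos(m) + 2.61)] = (0.7568*cos(m)^2 + 4.7128*cos(m) - 5.6557)*sin(m)/(2.9584*cos(m)^4 - 11.3176*cos(m)^3 + 19.8025*cos(m)^2 - 17.1738*cos(m) + 6.8121)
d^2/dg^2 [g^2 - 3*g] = 2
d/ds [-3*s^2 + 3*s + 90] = 3 - 6*s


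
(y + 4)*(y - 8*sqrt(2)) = y^2 - 8*sqrt(2)*y + 4*y - 32*sqrt(2)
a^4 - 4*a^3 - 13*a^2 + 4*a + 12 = (a - 6)*(a - 1)*(a + 1)*(a + 2)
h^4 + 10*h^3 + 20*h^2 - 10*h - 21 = (h - 1)*(h + 1)*(h + 3)*(h + 7)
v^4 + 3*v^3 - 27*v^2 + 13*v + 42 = (v - 3)*(v - 2)*(v + 1)*(v + 7)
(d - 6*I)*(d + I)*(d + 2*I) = d^3 - 3*I*d^2 + 16*d + 12*I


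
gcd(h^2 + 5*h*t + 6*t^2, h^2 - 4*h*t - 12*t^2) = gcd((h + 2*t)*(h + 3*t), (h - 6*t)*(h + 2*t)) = h + 2*t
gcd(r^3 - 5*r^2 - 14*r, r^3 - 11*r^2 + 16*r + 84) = r^2 - 5*r - 14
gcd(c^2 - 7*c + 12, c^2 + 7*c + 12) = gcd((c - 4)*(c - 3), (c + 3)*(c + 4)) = 1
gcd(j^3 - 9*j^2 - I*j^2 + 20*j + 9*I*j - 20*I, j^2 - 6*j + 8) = j - 4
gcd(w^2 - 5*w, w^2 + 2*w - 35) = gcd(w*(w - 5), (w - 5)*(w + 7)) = w - 5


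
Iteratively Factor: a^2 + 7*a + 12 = (a + 4)*(a + 3)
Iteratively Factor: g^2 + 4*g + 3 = (g + 1)*(g + 3)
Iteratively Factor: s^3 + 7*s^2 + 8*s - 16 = (s + 4)*(s^2 + 3*s - 4) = (s + 4)^2*(s - 1)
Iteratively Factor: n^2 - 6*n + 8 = (n - 4)*(n - 2)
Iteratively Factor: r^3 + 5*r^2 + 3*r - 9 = (r - 1)*(r^2 + 6*r + 9) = (r - 1)*(r + 3)*(r + 3)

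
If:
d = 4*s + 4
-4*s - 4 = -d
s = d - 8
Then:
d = 28/3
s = 4/3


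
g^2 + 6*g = g*(g + 6)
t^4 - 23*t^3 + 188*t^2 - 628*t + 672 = (t - 8)*(t - 7)*(t - 6)*(t - 2)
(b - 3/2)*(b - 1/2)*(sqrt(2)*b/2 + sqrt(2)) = sqrt(2)*b^3/2 - 13*sqrt(2)*b/8 + 3*sqrt(2)/4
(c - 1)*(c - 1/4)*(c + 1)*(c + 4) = c^4 + 15*c^3/4 - 2*c^2 - 15*c/4 + 1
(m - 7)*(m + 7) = m^2 - 49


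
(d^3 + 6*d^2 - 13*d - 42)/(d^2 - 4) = (d^2 + 4*d - 21)/(d - 2)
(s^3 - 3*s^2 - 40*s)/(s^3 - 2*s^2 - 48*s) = (s + 5)/(s + 6)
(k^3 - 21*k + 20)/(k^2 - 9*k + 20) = (k^2 + 4*k - 5)/(k - 5)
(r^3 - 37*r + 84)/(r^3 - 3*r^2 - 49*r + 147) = (r - 4)/(r - 7)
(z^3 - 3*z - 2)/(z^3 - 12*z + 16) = (z^3 - 3*z - 2)/(z^3 - 12*z + 16)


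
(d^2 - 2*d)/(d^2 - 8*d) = (d - 2)/(d - 8)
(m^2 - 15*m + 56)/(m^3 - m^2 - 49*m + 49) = (m - 8)/(m^2 + 6*m - 7)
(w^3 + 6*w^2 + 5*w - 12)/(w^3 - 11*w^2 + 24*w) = (w^3 + 6*w^2 + 5*w - 12)/(w*(w^2 - 11*w + 24))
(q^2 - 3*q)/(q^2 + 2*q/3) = 3*(q - 3)/(3*q + 2)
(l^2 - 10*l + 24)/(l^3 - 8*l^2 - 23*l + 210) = (l - 4)/(l^2 - 2*l - 35)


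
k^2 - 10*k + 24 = (k - 6)*(k - 4)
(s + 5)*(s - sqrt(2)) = s^2 - sqrt(2)*s + 5*s - 5*sqrt(2)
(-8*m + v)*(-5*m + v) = 40*m^2 - 13*m*v + v^2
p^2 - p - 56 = (p - 8)*(p + 7)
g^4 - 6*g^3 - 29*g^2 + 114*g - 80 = (g - 8)*(g - 2)*(g - 1)*(g + 5)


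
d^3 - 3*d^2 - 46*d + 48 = (d - 8)*(d - 1)*(d + 6)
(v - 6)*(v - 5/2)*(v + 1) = v^3 - 15*v^2/2 + 13*v/2 + 15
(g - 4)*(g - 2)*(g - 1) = g^3 - 7*g^2 + 14*g - 8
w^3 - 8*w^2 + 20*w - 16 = (w - 4)*(w - 2)^2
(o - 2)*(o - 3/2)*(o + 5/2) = o^3 - o^2 - 23*o/4 + 15/2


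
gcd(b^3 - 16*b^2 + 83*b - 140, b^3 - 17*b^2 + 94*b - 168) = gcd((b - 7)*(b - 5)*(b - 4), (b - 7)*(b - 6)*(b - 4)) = b^2 - 11*b + 28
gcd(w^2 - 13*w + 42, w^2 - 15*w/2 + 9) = w - 6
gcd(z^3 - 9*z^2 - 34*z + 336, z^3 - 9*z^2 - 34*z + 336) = z^3 - 9*z^2 - 34*z + 336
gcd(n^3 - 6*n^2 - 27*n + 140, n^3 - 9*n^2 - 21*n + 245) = n^2 - 2*n - 35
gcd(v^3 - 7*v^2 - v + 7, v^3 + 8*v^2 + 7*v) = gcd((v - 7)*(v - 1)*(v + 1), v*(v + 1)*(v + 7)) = v + 1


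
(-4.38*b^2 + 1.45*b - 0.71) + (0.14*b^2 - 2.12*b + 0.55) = -4.24*b^2 - 0.67*b - 0.16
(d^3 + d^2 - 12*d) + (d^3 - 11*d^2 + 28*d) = 2*d^3 - 10*d^2 + 16*d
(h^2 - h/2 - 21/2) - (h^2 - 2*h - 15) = 3*h/2 + 9/2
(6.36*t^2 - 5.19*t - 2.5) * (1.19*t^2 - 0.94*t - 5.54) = 7.5684*t^4 - 12.1545*t^3 - 33.3308*t^2 + 31.1026*t + 13.85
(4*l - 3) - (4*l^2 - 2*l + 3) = -4*l^2 + 6*l - 6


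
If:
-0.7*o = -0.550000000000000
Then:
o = 0.79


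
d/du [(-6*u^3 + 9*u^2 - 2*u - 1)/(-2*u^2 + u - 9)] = (12*u^4 - 12*u^3 + 167*u^2 - 166*u + 19)/(4*u^4 - 4*u^3 + 37*u^2 - 18*u + 81)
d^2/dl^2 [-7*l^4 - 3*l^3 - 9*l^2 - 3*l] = -84*l^2 - 18*l - 18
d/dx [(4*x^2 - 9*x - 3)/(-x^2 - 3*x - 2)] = (-21*x^2 - 22*x + 9)/(x^4 + 6*x^3 + 13*x^2 + 12*x + 4)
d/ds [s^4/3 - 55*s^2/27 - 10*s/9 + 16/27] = 4*s^3/3 - 110*s/27 - 10/9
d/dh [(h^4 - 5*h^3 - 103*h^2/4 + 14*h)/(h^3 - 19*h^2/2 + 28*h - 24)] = (4*h^5 - 60*h^4 + 389*h^3 - 60*h^2 - 1152*h + 336)/(4*h^5 - 60*h^4 + 345*h^3 - 940*h^2 + 1200*h - 576)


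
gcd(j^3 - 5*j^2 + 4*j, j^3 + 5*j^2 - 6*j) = j^2 - j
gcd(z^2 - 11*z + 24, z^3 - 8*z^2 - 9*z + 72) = z^2 - 11*z + 24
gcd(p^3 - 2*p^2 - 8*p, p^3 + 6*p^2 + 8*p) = p^2 + 2*p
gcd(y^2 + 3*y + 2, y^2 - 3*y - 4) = y + 1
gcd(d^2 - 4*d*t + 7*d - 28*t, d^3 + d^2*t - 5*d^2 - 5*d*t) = 1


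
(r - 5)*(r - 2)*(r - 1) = r^3 - 8*r^2 + 17*r - 10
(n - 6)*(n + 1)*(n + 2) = n^3 - 3*n^2 - 16*n - 12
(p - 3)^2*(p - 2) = p^3 - 8*p^2 + 21*p - 18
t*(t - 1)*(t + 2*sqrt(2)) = t^3 - t^2 + 2*sqrt(2)*t^2 - 2*sqrt(2)*t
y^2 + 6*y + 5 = (y + 1)*(y + 5)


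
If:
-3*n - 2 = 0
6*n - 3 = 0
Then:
No Solution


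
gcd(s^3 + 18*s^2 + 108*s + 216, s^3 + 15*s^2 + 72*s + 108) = s^2 + 12*s + 36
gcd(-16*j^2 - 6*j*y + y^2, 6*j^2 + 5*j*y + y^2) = 2*j + y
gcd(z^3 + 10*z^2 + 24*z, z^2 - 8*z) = z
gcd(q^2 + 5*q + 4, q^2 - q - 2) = q + 1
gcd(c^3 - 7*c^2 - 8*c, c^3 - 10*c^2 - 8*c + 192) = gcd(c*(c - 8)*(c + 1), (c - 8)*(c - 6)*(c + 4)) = c - 8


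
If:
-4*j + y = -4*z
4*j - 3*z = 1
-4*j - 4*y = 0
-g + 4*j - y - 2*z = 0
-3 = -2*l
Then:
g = 10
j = 4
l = 3/2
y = -4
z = 5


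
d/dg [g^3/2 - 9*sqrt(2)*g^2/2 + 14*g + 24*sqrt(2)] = 3*g^2/2 - 9*sqrt(2)*g + 14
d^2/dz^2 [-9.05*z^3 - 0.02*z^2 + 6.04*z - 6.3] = -54.3*z - 0.04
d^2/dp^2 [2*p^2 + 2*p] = 4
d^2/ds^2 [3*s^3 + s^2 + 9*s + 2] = 18*s + 2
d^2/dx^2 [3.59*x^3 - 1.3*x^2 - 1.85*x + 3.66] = 21.54*x - 2.6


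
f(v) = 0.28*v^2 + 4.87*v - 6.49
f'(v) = 0.56*v + 4.87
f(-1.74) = -14.12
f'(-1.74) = 3.90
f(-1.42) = -12.84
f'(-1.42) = 4.07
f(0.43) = -4.34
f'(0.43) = 5.11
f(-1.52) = -13.25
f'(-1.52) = 4.02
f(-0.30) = -7.93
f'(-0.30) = 4.70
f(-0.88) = -10.56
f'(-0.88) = 4.38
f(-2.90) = -18.26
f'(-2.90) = 3.25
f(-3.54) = -20.22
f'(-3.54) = 2.89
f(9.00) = 60.02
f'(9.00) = 9.91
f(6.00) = 32.81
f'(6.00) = 8.23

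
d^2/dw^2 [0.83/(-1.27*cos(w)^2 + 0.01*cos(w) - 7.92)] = (5.354828*(1 - cos(w)^2)^2 - 0.031623*cos(w)^3 - 30.716391*cos(w)^2 + 0.128982*cos(w) + 11.34195)/(1.27*cos(w)^2 - 0.01*cos(w) + 7.92)^3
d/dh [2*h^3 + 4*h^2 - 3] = 2*h*(3*h + 4)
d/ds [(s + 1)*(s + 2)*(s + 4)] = 3*s^2 + 14*s + 14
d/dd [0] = 0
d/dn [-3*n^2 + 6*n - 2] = 6 - 6*n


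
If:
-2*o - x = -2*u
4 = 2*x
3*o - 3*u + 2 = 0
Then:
No Solution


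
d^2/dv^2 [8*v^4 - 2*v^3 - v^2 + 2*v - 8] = 96*v^2 - 12*v - 2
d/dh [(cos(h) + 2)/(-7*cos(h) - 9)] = -5*sin(h)/(7*cos(h) + 9)^2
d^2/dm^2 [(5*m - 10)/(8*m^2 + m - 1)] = 10*(3*(5 - 8*m)*(8*m^2 + m - 1) + (m - 2)*(16*m + 1)^2)/(8*m^2 + m - 1)^3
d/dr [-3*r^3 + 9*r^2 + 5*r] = -9*r^2 + 18*r + 5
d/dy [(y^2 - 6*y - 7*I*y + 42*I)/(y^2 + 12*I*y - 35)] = (y^2*(6 + 19*I) + y*(-70 - 84*I) + 714 + 245*I)/(y^4 + 24*I*y^3 - 214*y^2 - 840*I*y + 1225)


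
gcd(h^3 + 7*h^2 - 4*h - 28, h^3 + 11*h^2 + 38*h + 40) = h + 2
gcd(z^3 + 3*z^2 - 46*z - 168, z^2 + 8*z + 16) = z + 4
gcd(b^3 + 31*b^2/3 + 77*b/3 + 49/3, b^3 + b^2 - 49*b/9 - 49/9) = b^2 + 10*b/3 + 7/3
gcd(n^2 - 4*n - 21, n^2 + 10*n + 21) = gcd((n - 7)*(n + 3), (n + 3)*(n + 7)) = n + 3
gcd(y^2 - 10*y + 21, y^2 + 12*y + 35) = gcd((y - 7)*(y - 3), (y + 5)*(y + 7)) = 1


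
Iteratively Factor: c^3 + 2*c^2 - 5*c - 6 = (c + 1)*(c^2 + c - 6) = (c - 2)*(c + 1)*(c + 3)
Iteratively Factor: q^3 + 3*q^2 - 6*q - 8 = (q - 2)*(q^2 + 5*q + 4) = (q - 2)*(q + 4)*(q + 1)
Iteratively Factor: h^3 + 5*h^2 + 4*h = (h + 1)*(h^2 + 4*h) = h*(h + 1)*(h + 4)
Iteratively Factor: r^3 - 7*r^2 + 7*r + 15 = (r - 3)*(r^2 - 4*r - 5) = (r - 3)*(r + 1)*(r - 5)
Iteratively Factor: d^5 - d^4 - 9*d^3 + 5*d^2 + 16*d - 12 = (d + 2)*(d^4 - 3*d^3 - 3*d^2 + 11*d - 6) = (d - 1)*(d + 2)*(d^3 - 2*d^2 - 5*d + 6) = (d - 1)*(d + 2)^2*(d^2 - 4*d + 3) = (d - 1)^2*(d + 2)^2*(d - 3)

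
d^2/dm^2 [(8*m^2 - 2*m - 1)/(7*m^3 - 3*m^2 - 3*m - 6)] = 2*(392*m^6 - 294*m^5 + 336*m^4 + 2388*m^3 - 900*m^2 - 45*m + 333)/(343*m^9 - 441*m^8 - 252*m^7 - 531*m^6 + 864*m^5 + 513*m^4 + 405*m^3 - 486*m^2 - 324*m - 216)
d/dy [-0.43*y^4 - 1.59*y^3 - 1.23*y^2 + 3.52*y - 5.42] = -1.72*y^3 - 4.77*y^2 - 2.46*y + 3.52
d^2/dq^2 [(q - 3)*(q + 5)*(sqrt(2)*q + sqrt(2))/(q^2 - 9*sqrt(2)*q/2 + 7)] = 4*(54*q^3 + 41*sqrt(2)*q^3 - 378*q^2 - 216*sqrt(2)*q^2 + 810*q + 840*sqrt(2)*q - 1638 - 711*sqrt(2))/(4*q^6 - 54*sqrt(2)*q^5 + 570*q^4 - 1485*sqrt(2)*q^3 + 3990*q^2 - 2646*sqrt(2)*q + 1372)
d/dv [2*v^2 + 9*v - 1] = 4*v + 9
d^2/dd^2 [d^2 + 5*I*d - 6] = 2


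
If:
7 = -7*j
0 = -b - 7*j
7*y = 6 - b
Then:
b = 7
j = -1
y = -1/7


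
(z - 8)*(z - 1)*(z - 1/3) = z^3 - 28*z^2/3 + 11*z - 8/3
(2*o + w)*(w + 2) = 2*o*w + 4*o + w^2 + 2*w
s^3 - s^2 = s^2*(s - 1)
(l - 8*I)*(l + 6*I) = l^2 - 2*I*l + 48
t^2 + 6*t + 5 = (t + 1)*(t + 5)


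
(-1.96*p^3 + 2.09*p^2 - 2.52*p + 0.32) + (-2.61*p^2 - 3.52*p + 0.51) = -1.96*p^3 - 0.52*p^2 - 6.04*p + 0.83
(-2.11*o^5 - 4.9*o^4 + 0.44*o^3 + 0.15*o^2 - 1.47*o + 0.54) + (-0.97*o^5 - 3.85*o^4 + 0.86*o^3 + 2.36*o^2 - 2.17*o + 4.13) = -3.08*o^5 - 8.75*o^4 + 1.3*o^3 + 2.51*o^2 - 3.64*o + 4.67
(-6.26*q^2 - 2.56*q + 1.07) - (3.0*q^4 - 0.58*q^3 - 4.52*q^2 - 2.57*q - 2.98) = -3.0*q^4 + 0.58*q^3 - 1.74*q^2 + 0.00999999999999979*q + 4.05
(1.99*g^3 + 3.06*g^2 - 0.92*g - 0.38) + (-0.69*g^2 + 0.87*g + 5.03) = 1.99*g^3 + 2.37*g^2 - 0.05*g + 4.65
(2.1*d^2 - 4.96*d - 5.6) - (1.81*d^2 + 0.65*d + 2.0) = 0.29*d^2 - 5.61*d - 7.6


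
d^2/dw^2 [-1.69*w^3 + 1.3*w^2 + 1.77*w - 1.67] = 2.6 - 10.14*w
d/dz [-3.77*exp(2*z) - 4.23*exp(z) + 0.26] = (-7.54*exp(z) - 4.23)*exp(z)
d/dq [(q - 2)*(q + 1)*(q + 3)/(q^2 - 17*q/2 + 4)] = 4*(q^4 - 17*q^3 + 28*q - 71)/(4*q^4 - 68*q^3 + 321*q^2 - 272*q + 64)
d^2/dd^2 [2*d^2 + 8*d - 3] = 4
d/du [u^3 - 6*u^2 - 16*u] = 3*u^2 - 12*u - 16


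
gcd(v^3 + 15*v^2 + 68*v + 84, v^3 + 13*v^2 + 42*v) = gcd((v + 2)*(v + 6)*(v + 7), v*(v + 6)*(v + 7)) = v^2 + 13*v + 42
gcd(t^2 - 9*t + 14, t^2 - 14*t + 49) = t - 7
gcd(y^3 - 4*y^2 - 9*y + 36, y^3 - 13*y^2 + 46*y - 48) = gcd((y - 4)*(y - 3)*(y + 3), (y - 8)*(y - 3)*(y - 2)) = y - 3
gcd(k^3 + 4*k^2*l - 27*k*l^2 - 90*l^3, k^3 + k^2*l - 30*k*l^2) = k^2 + k*l - 30*l^2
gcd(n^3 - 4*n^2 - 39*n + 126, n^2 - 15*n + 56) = n - 7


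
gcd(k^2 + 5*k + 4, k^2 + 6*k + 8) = k + 4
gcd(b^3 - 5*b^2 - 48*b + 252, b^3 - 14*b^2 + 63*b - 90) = b - 6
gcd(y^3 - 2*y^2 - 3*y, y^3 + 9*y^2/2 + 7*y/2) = y^2 + y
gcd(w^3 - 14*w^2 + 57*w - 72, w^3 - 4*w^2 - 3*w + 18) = w^2 - 6*w + 9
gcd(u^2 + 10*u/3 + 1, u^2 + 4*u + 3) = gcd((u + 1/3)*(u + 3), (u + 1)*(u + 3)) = u + 3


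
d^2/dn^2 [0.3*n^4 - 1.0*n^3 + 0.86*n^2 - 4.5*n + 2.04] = 3.6*n^2 - 6.0*n + 1.72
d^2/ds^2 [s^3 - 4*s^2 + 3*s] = 6*s - 8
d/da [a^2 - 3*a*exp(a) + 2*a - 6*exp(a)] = -3*a*exp(a) + 2*a - 9*exp(a) + 2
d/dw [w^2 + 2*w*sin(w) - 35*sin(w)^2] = 2*w*cos(w) + 2*w + 2*sin(w) - 35*sin(2*w)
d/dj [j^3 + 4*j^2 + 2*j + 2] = 3*j^2 + 8*j + 2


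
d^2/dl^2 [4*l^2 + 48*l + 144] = 8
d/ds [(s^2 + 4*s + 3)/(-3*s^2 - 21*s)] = (-s^2 + 2*s + 7)/(s^2*(s^2 + 14*s + 49))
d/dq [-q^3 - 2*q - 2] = -3*q^2 - 2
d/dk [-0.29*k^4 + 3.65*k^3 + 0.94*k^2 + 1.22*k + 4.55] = -1.16*k^3 + 10.95*k^2 + 1.88*k + 1.22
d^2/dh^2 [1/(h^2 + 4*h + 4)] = 6/(h^4 + 8*h^3 + 24*h^2 + 32*h + 16)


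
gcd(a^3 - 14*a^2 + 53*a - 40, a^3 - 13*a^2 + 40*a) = a^2 - 13*a + 40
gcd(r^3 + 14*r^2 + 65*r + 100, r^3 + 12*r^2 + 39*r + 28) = r + 4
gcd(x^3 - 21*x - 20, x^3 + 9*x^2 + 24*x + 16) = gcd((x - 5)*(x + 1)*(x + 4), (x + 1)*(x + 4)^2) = x^2 + 5*x + 4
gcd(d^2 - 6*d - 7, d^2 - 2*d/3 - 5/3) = d + 1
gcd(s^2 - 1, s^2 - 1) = s^2 - 1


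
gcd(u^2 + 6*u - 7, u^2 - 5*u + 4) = u - 1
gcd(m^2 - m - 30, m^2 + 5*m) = m + 5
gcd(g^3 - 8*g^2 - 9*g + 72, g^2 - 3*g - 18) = g + 3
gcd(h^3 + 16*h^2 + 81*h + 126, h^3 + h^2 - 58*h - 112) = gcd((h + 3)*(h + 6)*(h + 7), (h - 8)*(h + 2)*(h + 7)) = h + 7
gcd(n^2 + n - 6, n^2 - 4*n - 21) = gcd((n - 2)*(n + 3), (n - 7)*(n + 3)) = n + 3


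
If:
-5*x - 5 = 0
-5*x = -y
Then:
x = -1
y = -5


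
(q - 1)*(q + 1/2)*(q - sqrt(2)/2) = q^3 - sqrt(2)*q^2/2 - q^2/2 - q/2 + sqrt(2)*q/4 + sqrt(2)/4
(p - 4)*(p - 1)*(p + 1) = p^3 - 4*p^2 - p + 4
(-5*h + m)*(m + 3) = -5*h*m - 15*h + m^2 + 3*m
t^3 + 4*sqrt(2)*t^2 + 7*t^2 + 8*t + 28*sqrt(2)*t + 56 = (t + 7)*(t + 2*sqrt(2))^2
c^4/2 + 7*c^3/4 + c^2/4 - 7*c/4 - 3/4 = (c/2 + 1/2)*(c - 1)*(c + 1/2)*(c + 3)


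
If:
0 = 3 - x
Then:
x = 3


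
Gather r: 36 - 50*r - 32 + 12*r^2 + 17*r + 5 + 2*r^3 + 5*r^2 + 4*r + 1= 2*r^3 + 17*r^2 - 29*r + 10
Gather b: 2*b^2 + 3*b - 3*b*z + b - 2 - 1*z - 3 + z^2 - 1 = 2*b^2 + b*(4 - 3*z) + z^2 - z - 6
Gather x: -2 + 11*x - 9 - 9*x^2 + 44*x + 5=-9*x^2 + 55*x - 6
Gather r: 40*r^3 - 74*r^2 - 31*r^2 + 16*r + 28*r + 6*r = 40*r^3 - 105*r^2 + 50*r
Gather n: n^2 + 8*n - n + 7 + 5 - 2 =n^2 + 7*n + 10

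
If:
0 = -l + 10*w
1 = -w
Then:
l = -10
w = -1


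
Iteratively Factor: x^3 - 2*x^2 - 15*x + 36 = (x + 4)*(x^2 - 6*x + 9) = (x - 3)*(x + 4)*(x - 3)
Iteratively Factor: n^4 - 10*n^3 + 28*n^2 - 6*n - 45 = (n - 3)*(n^3 - 7*n^2 + 7*n + 15) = (n - 5)*(n - 3)*(n^2 - 2*n - 3) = (n - 5)*(n - 3)^2*(n + 1)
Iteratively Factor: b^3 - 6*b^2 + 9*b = (b - 3)*(b^2 - 3*b) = (b - 3)^2*(b)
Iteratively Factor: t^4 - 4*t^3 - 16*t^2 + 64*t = (t)*(t^3 - 4*t^2 - 16*t + 64) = t*(t - 4)*(t^2 - 16) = t*(t - 4)^2*(t + 4)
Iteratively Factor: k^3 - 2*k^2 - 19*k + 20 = (k - 5)*(k^2 + 3*k - 4) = (k - 5)*(k + 4)*(k - 1)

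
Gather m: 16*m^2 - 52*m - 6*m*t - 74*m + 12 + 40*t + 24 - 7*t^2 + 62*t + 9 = 16*m^2 + m*(-6*t - 126) - 7*t^2 + 102*t + 45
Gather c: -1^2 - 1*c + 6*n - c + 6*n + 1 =-2*c + 12*n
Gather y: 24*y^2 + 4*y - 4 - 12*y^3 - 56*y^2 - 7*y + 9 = -12*y^3 - 32*y^2 - 3*y + 5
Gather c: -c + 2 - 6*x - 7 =-c - 6*x - 5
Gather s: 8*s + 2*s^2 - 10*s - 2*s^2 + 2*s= 0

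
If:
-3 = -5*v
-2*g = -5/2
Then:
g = 5/4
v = 3/5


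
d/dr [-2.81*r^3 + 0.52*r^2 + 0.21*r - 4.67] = -8.43*r^2 + 1.04*r + 0.21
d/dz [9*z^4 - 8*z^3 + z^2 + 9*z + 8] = 36*z^3 - 24*z^2 + 2*z + 9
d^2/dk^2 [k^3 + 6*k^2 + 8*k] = 6*k + 12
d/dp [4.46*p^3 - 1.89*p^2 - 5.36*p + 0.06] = 13.38*p^2 - 3.78*p - 5.36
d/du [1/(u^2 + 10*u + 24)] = 2*(-u - 5)/(u^2 + 10*u + 24)^2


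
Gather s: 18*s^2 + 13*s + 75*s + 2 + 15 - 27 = 18*s^2 + 88*s - 10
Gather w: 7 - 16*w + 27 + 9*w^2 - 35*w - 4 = 9*w^2 - 51*w + 30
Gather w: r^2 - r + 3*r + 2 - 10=r^2 + 2*r - 8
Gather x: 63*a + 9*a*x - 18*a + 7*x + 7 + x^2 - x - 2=45*a + x^2 + x*(9*a + 6) + 5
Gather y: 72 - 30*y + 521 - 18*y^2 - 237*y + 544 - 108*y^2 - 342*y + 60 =-126*y^2 - 609*y + 1197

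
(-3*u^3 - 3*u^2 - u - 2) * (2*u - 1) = -6*u^4 - 3*u^3 + u^2 - 3*u + 2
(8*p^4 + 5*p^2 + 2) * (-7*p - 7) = -56*p^5 - 56*p^4 - 35*p^3 - 35*p^2 - 14*p - 14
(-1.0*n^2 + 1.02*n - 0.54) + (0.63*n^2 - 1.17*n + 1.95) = -0.37*n^2 - 0.15*n + 1.41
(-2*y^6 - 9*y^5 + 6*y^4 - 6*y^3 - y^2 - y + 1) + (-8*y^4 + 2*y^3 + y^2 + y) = -2*y^6 - 9*y^5 - 2*y^4 - 4*y^3 + 1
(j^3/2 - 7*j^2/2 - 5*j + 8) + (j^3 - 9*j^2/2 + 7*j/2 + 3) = 3*j^3/2 - 8*j^2 - 3*j/2 + 11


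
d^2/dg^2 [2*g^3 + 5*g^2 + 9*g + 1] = 12*g + 10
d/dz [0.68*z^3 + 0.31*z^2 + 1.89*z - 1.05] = 2.04*z^2 + 0.62*z + 1.89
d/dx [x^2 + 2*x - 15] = 2*x + 2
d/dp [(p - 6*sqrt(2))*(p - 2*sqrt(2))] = 2*p - 8*sqrt(2)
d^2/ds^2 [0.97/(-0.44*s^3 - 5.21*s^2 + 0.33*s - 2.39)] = ((2.5608*s + 10.1074)*(0.44*s^3 + 5.21*s^2 - 0.33*s + 2.39) - 0.97*(1.32*s^2 + 10.42*s - 0.33)*(2.64*s^2 + 20.84*s - 0.66))/(0.44*s^3 + 5.21*s^2 - 0.33*s + 2.39)^3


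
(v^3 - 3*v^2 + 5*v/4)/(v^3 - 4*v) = (v^2 - 3*v + 5/4)/(v^2 - 4)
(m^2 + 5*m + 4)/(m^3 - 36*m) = (m^2 + 5*m + 4)/(m*(m^2 - 36))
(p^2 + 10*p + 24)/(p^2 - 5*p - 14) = (p^2 + 10*p + 24)/(p^2 - 5*p - 14)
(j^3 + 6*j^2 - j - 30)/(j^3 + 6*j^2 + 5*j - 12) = (j^2 + 3*j - 10)/(j^2 + 3*j - 4)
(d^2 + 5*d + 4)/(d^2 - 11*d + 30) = (d^2 + 5*d + 4)/(d^2 - 11*d + 30)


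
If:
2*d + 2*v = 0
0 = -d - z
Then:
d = -z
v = z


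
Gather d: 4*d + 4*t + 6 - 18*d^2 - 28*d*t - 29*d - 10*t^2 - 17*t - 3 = -18*d^2 + d*(-28*t - 25) - 10*t^2 - 13*t + 3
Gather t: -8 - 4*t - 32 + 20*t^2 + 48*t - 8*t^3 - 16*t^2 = -8*t^3 + 4*t^2 + 44*t - 40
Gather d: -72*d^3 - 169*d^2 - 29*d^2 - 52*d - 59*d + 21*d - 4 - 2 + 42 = -72*d^3 - 198*d^2 - 90*d + 36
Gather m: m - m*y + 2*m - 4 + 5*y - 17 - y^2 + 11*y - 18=m*(3 - y) - y^2 + 16*y - 39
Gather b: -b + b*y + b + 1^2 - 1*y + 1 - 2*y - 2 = b*y - 3*y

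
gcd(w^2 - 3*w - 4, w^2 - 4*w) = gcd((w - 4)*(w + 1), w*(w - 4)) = w - 4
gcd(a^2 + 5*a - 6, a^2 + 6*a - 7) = a - 1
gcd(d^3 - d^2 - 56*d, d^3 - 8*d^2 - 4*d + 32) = d - 8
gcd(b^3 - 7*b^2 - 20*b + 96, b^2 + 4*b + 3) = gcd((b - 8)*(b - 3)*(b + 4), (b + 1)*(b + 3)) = 1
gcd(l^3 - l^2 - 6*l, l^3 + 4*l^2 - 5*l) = l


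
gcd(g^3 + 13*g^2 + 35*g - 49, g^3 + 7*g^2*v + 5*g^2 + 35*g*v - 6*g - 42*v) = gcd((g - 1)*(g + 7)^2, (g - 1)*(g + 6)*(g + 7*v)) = g - 1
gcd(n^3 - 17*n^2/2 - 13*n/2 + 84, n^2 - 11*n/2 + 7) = n - 7/2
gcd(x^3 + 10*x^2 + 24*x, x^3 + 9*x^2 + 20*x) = x^2 + 4*x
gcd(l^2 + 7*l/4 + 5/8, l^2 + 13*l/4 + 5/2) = l + 5/4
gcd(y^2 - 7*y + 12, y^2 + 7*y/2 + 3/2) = 1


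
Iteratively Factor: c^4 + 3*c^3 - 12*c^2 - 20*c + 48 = (c + 3)*(c^3 - 12*c + 16) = (c - 2)*(c + 3)*(c^2 + 2*c - 8) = (c - 2)*(c + 3)*(c + 4)*(c - 2)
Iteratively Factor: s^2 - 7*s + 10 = (s - 2)*(s - 5)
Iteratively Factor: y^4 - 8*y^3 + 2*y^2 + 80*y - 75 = (y - 5)*(y^3 - 3*y^2 - 13*y + 15) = (y - 5)^2*(y^2 + 2*y - 3) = (y - 5)^2*(y + 3)*(y - 1)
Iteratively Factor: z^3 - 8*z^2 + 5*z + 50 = (z - 5)*(z^2 - 3*z - 10) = (z - 5)^2*(z + 2)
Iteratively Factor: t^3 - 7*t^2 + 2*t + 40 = (t - 4)*(t^2 - 3*t - 10) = (t - 4)*(t + 2)*(t - 5)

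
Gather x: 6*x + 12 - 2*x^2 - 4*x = -2*x^2 + 2*x + 12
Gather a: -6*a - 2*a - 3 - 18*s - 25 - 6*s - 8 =-8*a - 24*s - 36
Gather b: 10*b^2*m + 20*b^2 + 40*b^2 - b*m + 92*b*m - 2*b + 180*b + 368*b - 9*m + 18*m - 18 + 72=b^2*(10*m + 60) + b*(91*m + 546) + 9*m + 54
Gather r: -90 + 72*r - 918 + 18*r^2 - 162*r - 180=18*r^2 - 90*r - 1188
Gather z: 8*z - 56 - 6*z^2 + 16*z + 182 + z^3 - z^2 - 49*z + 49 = z^3 - 7*z^2 - 25*z + 175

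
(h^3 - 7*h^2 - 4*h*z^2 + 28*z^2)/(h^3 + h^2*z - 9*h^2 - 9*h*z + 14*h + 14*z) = (h^2 - 4*z^2)/(h^2 + h*z - 2*h - 2*z)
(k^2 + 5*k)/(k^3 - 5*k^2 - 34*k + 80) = k/(k^2 - 10*k + 16)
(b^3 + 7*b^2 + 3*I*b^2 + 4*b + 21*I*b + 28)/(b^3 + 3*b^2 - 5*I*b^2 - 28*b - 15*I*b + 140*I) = (b^2 + 3*I*b + 4)/(b^2 - b*(4 + 5*I) + 20*I)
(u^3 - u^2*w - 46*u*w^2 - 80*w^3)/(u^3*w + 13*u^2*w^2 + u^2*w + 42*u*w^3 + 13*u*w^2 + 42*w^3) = (u^3 - u^2*w - 46*u*w^2 - 80*w^3)/(w*(u^3 + 13*u^2*w + u^2 + 42*u*w^2 + 13*u*w + 42*w^2))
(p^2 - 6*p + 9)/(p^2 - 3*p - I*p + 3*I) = (p - 3)/(p - I)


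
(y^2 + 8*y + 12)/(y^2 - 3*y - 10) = (y + 6)/(y - 5)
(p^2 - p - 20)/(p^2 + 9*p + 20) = (p - 5)/(p + 5)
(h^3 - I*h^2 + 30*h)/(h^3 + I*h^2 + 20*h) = (h - 6*I)/(h - 4*I)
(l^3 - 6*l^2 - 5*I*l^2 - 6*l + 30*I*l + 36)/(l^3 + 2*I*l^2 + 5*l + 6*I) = (l^2 - 3*l*(2 + I) + 18*I)/(l^2 + 4*I*l - 3)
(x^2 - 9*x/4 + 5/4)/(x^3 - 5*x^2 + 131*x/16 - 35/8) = 4*(x - 1)/(4*x^2 - 15*x + 14)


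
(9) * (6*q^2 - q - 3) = 54*q^2 - 9*q - 27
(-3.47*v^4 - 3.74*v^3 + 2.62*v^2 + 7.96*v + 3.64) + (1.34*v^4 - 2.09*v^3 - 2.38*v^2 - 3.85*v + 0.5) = -2.13*v^4 - 5.83*v^3 + 0.24*v^2 + 4.11*v + 4.14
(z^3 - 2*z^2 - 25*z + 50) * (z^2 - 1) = z^5 - 2*z^4 - 26*z^3 + 52*z^2 + 25*z - 50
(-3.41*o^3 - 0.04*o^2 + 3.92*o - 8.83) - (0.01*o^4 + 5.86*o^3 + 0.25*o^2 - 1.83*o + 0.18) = -0.01*o^4 - 9.27*o^3 - 0.29*o^2 + 5.75*o - 9.01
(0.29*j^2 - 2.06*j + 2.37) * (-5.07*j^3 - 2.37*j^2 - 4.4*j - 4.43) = -1.4703*j^5 + 9.7569*j^4 - 8.4097*j^3 + 2.1624*j^2 - 1.3022*j - 10.4991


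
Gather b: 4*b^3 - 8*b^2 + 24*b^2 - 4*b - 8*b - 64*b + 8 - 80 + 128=4*b^3 + 16*b^2 - 76*b + 56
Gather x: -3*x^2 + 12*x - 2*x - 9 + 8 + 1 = -3*x^2 + 10*x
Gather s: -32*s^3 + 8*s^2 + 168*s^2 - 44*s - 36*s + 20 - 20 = -32*s^3 + 176*s^2 - 80*s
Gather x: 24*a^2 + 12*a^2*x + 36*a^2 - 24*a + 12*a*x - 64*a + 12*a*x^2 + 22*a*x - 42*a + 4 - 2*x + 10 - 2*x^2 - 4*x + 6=60*a^2 - 130*a + x^2*(12*a - 2) + x*(12*a^2 + 34*a - 6) + 20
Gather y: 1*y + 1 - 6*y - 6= -5*y - 5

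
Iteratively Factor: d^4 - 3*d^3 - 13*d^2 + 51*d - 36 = (d + 4)*(d^3 - 7*d^2 + 15*d - 9) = (d - 1)*(d + 4)*(d^2 - 6*d + 9) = (d - 3)*(d - 1)*(d + 4)*(d - 3)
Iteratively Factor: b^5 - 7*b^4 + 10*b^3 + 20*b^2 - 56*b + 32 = (b - 1)*(b^4 - 6*b^3 + 4*b^2 + 24*b - 32) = (b - 4)*(b - 1)*(b^3 - 2*b^2 - 4*b + 8) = (b - 4)*(b - 2)*(b - 1)*(b^2 - 4) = (b - 4)*(b - 2)^2*(b - 1)*(b + 2)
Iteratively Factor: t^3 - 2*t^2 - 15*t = (t - 5)*(t^2 + 3*t) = t*(t - 5)*(t + 3)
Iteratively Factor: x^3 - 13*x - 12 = (x + 3)*(x^2 - 3*x - 4) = (x + 1)*(x + 3)*(x - 4)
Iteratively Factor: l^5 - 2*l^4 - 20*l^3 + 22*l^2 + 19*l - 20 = (l + 1)*(l^4 - 3*l^3 - 17*l^2 + 39*l - 20) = (l - 5)*(l + 1)*(l^3 + 2*l^2 - 7*l + 4) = (l - 5)*(l + 1)*(l + 4)*(l^2 - 2*l + 1) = (l - 5)*(l - 1)*(l + 1)*(l + 4)*(l - 1)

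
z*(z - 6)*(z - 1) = z^3 - 7*z^2 + 6*z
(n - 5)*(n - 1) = n^2 - 6*n + 5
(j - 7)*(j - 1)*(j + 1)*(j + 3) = j^4 - 4*j^3 - 22*j^2 + 4*j + 21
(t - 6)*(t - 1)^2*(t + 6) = t^4 - 2*t^3 - 35*t^2 + 72*t - 36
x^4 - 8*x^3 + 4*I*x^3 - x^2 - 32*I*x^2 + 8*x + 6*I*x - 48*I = (x - 8)*(x - I)*(x + 2*I)*(x + 3*I)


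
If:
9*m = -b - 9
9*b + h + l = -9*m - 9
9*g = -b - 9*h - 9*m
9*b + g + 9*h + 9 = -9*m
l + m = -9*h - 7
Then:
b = 9/29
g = 333/232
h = -101/232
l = -475/232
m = -30/29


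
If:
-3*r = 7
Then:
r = -7/3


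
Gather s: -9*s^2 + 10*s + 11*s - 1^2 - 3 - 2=-9*s^2 + 21*s - 6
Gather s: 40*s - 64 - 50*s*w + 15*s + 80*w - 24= s*(55 - 50*w) + 80*w - 88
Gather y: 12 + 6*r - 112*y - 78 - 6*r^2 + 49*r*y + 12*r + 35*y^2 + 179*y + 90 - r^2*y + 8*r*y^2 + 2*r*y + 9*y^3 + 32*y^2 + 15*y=-6*r^2 + 18*r + 9*y^3 + y^2*(8*r + 67) + y*(-r^2 + 51*r + 82) + 24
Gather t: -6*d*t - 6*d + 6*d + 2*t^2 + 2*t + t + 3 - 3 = 2*t^2 + t*(3 - 6*d)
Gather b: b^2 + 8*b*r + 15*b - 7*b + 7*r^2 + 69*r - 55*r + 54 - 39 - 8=b^2 + b*(8*r + 8) + 7*r^2 + 14*r + 7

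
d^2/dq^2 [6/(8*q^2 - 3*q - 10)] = 12*(64*q^2 - 24*q - (16*q - 3)^2 - 80)/(-8*q^2 + 3*q + 10)^3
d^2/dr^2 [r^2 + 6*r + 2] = 2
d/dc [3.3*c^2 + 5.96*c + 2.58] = 6.6*c + 5.96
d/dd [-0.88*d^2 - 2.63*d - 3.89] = -1.76*d - 2.63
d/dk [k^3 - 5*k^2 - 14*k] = 3*k^2 - 10*k - 14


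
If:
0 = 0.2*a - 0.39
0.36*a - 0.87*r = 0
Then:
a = 1.95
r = 0.81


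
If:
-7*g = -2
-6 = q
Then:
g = 2/7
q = -6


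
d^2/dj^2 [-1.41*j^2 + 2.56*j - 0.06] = -2.82000000000000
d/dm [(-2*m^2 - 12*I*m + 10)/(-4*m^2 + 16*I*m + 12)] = (-5*I*m^2 + 2*m - 19*I)/(m^4 - 8*I*m^3 - 22*m^2 + 24*I*m + 9)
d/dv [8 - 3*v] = -3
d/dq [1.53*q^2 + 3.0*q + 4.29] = 3.06*q + 3.0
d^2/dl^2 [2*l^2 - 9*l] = 4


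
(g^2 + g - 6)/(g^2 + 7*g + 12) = (g - 2)/(g + 4)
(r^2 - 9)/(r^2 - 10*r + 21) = (r + 3)/(r - 7)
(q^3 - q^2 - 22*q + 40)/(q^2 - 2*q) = q + 1 - 20/q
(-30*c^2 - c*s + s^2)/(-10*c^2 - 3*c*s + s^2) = (30*c^2 + c*s - s^2)/(10*c^2 + 3*c*s - s^2)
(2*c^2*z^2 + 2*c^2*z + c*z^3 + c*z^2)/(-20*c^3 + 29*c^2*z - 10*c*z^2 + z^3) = c*z*(2*c*z + 2*c + z^2 + z)/(-20*c^3 + 29*c^2*z - 10*c*z^2 + z^3)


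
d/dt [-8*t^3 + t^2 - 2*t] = -24*t^2 + 2*t - 2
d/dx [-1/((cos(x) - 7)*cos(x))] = (7 - 2*cos(x))*sin(x)/((cos(x) - 7)^2*cos(x)^2)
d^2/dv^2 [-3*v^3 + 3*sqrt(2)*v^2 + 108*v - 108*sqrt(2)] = -18*v + 6*sqrt(2)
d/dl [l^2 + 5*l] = 2*l + 5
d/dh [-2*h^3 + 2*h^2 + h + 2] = -6*h^2 + 4*h + 1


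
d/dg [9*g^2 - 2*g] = 18*g - 2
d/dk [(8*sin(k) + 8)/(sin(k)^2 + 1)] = 8*(-2*sin(k) + cos(k)^2)*cos(k)/(sin(k)^2 + 1)^2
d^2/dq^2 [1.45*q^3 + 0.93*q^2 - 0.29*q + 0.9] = 8.7*q + 1.86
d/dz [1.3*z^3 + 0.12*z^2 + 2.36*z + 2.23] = 3.9*z^2 + 0.24*z + 2.36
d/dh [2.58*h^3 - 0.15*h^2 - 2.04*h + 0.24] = 7.74*h^2 - 0.3*h - 2.04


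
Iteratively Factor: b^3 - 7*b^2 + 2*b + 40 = (b - 5)*(b^2 - 2*b - 8) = (b - 5)*(b - 4)*(b + 2)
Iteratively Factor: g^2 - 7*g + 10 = (g - 5)*(g - 2)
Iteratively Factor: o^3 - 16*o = (o - 4)*(o^2 + 4*o) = o*(o - 4)*(o + 4)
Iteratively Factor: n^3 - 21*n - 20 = (n - 5)*(n^2 + 5*n + 4) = (n - 5)*(n + 1)*(n + 4)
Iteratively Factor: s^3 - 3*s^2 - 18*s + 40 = (s + 4)*(s^2 - 7*s + 10) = (s - 5)*(s + 4)*(s - 2)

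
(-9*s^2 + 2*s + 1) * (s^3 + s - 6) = -9*s^5 + 2*s^4 - 8*s^3 + 56*s^2 - 11*s - 6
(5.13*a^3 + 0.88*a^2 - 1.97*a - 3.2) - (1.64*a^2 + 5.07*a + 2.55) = 5.13*a^3 - 0.76*a^2 - 7.04*a - 5.75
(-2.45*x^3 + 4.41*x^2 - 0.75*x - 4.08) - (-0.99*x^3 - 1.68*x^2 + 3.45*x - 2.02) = -1.46*x^3 + 6.09*x^2 - 4.2*x - 2.06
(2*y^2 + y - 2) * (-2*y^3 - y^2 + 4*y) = -4*y^5 - 4*y^4 + 11*y^3 + 6*y^2 - 8*y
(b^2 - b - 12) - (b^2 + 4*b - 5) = -5*b - 7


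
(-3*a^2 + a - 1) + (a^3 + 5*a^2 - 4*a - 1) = a^3 + 2*a^2 - 3*a - 2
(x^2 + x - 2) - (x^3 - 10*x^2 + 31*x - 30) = -x^3 + 11*x^2 - 30*x + 28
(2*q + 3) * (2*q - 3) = 4*q^2 - 9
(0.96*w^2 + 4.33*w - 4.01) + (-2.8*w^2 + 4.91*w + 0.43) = -1.84*w^2 + 9.24*w - 3.58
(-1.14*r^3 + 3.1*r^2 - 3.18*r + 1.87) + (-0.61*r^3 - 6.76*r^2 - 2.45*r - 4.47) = -1.75*r^3 - 3.66*r^2 - 5.63*r - 2.6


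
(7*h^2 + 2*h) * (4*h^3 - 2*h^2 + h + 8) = 28*h^5 - 6*h^4 + 3*h^3 + 58*h^2 + 16*h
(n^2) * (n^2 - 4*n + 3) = n^4 - 4*n^3 + 3*n^2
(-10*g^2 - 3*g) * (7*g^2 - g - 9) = -70*g^4 - 11*g^3 + 93*g^2 + 27*g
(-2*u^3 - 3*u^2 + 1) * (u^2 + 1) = -2*u^5 - 3*u^4 - 2*u^3 - 2*u^2 + 1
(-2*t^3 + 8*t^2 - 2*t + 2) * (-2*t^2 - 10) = 4*t^5 - 16*t^4 + 24*t^3 - 84*t^2 + 20*t - 20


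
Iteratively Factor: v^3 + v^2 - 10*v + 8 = (v - 2)*(v^2 + 3*v - 4) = (v - 2)*(v + 4)*(v - 1)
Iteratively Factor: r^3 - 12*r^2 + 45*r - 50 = (r - 5)*(r^2 - 7*r + 10) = (r - 5)*(r - 2)*(r - 5)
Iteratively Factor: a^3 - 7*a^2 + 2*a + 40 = (a - 5)*(a^2 - 2*a - 8) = (a - 5)*(a + 2)*(a - 4)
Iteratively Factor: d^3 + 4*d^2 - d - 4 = (d - 1)*(d^2 + 5*d + 4) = (d - 1)*(d + 1)*(d + 4)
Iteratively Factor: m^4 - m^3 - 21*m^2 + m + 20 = (m + 1)*(m^3 - 2*m^2 - 19*m + 20) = (m - 5)*(m + 1)*(m^2 + 3*m - 4) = (m - 5)*(m - 1)*(m + 1)*(m + 4)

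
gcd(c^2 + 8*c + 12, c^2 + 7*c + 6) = c + 6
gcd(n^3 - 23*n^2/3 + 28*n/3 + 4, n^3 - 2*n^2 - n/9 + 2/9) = n^2 - 5*n/3 - 2/3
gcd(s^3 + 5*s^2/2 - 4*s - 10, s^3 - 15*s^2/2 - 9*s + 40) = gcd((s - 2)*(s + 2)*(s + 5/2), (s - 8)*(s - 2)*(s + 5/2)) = s^2 + s/2 - 5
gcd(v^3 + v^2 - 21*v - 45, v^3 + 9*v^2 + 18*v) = v + 3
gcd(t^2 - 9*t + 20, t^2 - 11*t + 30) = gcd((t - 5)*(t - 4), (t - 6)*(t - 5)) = t - 5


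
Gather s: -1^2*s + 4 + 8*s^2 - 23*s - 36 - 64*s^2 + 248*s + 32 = -56*s^2 + 224*s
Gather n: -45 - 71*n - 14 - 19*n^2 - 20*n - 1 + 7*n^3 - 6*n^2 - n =7*n^3 - 25*n^2 - 92*n - 60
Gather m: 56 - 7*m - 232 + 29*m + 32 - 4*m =18*m - 144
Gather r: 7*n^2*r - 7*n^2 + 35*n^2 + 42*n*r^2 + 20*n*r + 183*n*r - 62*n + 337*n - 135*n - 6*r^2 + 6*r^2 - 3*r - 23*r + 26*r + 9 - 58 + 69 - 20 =28*n^2 + 42*n*r^2 + 140*n + r*(7*n^2 + 203*n)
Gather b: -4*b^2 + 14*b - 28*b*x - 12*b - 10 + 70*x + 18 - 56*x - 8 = -4*b^2 + b*(2 - 28*x) + 14*x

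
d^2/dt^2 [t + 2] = 0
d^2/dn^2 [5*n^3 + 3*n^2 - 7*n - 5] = 30*n + 6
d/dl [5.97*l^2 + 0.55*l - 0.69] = 11.94*l + 0.55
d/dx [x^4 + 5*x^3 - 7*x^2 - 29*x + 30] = 4*x^3 + 15*x^2 - 14*x - 29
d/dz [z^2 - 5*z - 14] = 2*z - 5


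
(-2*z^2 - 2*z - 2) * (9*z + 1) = -18*z^3 - 20*z^2 - 20*z - 2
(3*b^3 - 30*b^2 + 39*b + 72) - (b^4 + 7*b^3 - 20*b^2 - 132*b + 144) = -b^4 - 4*b^3 - 10*b^2 + 171*b - 72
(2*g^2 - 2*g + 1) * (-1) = -2*g^2 + 2*g - 1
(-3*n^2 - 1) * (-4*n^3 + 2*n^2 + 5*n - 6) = 12*n^5 - 6*n^4 - 11*n^3 + 16*n^2 - 5*n + 6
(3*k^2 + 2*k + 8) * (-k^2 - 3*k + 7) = -3*k^4 - 11*k^3 + 7*k^2 - 10*k + 56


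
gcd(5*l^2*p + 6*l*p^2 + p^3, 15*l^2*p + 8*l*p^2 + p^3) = 5*l*p + p^2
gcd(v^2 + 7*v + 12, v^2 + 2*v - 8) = v + 4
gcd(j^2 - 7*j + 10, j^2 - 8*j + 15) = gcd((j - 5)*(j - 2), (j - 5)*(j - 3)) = j - 5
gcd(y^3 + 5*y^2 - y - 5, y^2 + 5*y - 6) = y - 1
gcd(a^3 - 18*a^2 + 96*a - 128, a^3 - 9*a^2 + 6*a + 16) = a^2 - 10*a + 16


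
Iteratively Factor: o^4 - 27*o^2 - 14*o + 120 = (o + 4)*(o^3 - 4*o^2 - 11*o + 30) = (o - 2)*(o + 4)*(o^2 - 2*o - 15) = (o - 5)*(o - 2)*(o + 4)*(o + 3)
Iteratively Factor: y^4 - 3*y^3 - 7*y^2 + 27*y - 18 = (y - 1)*(y^3 - 2*y^2 - 9*y + 18) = (y - 3)*(y - 1)*(y^2 + y - 6) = (y - 3)*(y - 1)*(y + 3)*(y - 2)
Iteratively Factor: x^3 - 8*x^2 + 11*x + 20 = (x - 5)*(x^2 - 3*x - 4) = (x - 5)*(x - 4)*(x + 1)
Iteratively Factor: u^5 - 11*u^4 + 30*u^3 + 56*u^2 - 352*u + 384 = (u + 3)*(u^4 - 14*u^3 + 72*u^2 - 160*u + 128) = (u - 4)*(u + 3)*(u^3 - 10*u^2 + 32*u - 32) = (u - 4)*(u - 2)*(u + 3)*(u^2 - 8*u + 16) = (u - 4)^2*(u - 2)*(u + 3)*(u - 4)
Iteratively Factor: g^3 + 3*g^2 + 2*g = (g + 2)*(g^2 + g) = g*(g + 2)*(g + 1)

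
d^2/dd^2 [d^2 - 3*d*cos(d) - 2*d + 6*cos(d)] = 3*d*cos(d) - 6*sqrt(2)*cos(d + pi/4) + 2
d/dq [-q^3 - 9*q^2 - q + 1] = -3*q^2 - 18*q - 1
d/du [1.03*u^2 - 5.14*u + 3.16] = 2.06*u - 5.14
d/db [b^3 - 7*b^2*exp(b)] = b*(-7*b*exp(b) + 3*b - 14*exp(b))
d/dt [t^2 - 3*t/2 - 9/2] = 2*t - 3/2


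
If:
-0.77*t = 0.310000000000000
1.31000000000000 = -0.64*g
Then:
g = -2.05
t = -0.40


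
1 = 1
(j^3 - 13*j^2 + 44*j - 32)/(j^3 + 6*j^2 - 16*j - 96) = (j^2 - 9*j + 8)/(j^2 + 10*j + 24)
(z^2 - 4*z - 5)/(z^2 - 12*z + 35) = (z + 1)/(z - 7)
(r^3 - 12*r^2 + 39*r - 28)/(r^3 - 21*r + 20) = (r - 7)/(r + 5)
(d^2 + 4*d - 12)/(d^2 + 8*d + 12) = (d - 2)/(d + 2)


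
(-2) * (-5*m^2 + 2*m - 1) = 10*m^2 - 4*m + 2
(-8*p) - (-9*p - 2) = p + 2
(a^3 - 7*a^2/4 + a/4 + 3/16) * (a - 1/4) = a^4 - 2*a^3 + 11*a^2/16 + a/8 - 3/64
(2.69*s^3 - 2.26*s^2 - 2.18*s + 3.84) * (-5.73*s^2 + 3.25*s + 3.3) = -15.4137*s^5 + 21.6923*s^4 + 14.0234*s^3 - 36.5462*s^2 + 5.286*s + 12.672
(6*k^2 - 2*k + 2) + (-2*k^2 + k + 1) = 4*k^2 - k + 3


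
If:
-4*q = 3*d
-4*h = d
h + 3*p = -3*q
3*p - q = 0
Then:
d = 0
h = 0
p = 0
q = 0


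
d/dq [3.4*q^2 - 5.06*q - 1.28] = 6.8*q - 5.06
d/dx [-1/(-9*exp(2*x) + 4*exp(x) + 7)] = (4 - 18*exp(x))*exp(x)/(-9*exp(2*x) + 4*exp(x) + 7)^2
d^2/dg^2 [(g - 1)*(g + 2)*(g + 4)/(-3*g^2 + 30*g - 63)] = 2*(-131*g^3 + 969*g^2 - 1437*g - 1993)/(3*(g^6 - 30*g^5 + 363*g^4 - 2260*g^3 + 7623*g^2 - 13230*g + 9261))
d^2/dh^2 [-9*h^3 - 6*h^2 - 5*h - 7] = -54*h - 12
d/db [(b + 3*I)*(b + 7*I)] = 2*b + 10*I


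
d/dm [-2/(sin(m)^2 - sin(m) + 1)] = 2*(2*sin(m) - 1)*cos(m)/(sin(m)^2 - sin(m) + 1)^2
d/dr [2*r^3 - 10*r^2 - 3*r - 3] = 6*r^2 - 20*r - 3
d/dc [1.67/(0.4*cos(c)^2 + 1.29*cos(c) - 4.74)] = (1.336*cos(c) + 2.1543)*sin(c)/(0.4*cos(c)^2 + 1.29*cos(c) - 4.74)^2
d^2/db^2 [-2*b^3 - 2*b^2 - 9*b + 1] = -12*b - 4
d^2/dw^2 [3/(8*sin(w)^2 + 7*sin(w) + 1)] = 3*(-256*sin(w)^4 - 168*sin(w)^3 + 367*sin(w)^2 + 343*sin(w) + 82)/(8*sin(w)^2 + 7*sin(w) + 1)^3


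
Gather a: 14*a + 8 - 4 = 14*a + 4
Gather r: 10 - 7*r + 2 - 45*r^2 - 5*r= -45*r^2 - 12*r + 12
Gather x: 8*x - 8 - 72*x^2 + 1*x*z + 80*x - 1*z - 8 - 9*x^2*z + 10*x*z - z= x^2*(-9*z - 72) + x*(11*z + 88) - 2*z - 16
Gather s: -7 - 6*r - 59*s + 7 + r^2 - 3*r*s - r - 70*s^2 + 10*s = r^2 - 7*r - 70*s^2 + s*(-3*r - 49)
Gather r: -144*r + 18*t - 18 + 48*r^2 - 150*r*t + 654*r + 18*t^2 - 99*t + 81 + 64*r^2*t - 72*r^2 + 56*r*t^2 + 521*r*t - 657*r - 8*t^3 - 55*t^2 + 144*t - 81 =r^2*(64*t - 24) + r*(56*t^2 + 371*t - 147) - 8*t^3 - 37*t^2 + 63*t - 18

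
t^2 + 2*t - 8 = (t - 2)*(t + 4)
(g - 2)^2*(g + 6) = g^3 + 2*g^2 - 20*g + 24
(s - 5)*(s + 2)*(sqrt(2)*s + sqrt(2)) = sqrt(2)*s^3 - 2*sqrt(2)*s^2 - 13*sqrt(2)*s - 10*sqrt(2)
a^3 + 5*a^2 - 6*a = a*(a - 1)*(a + 6)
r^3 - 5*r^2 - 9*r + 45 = (r - 5)*(r - 3)*(r + 3)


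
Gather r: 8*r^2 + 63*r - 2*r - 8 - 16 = 8*r^2 + 61*r - 24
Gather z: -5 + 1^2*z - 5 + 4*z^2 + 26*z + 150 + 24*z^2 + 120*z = 28*z^2 + 147*z + 140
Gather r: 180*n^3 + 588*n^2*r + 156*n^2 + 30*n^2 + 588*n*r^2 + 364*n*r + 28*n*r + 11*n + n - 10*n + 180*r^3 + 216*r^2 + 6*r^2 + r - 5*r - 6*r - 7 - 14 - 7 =180*n^3 + 186*n^2 + 2*n + 180*r^3 + r^2*(588*n + 222) + r*(588*n^2 + 392*n - 10) - 28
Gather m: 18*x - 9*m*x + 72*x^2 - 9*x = -9*m*x + 72*x^2 + 9*x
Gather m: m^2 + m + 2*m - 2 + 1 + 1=m^2 + 3*m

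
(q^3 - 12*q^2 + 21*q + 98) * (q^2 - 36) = q^5 - 12*q^4 - 15*q^3 + 530*q^2 - 756*q - 3528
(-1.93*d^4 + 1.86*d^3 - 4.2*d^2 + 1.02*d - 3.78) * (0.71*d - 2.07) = -1.3703*d^5 + 5.3157*d^4 - 6.8322*d^3 + 9.4182*d^2 - 4.7952*d + 7.8246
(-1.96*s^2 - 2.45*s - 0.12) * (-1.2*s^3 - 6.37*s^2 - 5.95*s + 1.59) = 2.352*s^5 + 15.4252*s^4 + 27.4125*s^3 + 12.2255*s^2 - 3.1815*s - 0.1908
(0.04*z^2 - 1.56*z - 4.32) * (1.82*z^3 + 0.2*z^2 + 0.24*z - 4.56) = 0.0728*z^5 - 2.8312*z^4 - 8.1648*z^3 - 1.4208*z^2 + 6.0768*z + 19.6992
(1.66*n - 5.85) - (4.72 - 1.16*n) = 2.82*n - 10.57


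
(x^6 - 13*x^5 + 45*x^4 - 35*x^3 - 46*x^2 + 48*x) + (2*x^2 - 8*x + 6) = x^6 - 13*x^5 + 45*x^4 - 35*x^3 - 44*x^2 + 40*x + 6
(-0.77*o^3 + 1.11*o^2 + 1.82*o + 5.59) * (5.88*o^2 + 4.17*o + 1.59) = -4.5276*o^5 + 3.3159*o^4 + 14.106*o^3 + 42.2235*o^2 + 26.2041*o + 8.8881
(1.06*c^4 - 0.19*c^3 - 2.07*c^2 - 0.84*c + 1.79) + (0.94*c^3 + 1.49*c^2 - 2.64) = 1.06*c^4 + 0.75*c^3 - 0.58*c^2 - 0.84*c - 0.85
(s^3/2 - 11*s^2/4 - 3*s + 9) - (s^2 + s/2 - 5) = s^3/2 - 15*s^2/4 - 7*s/2 + 14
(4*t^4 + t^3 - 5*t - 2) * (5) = 20*t^4 + 5*t^3 - 25*t - 10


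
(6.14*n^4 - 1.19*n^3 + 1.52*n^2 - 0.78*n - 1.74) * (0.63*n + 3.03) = 3.8682*n^5 + 17.8545*n^4 - 2.6481*n^3 + 4.1142*n^2 - 3.4596*n - 5.2722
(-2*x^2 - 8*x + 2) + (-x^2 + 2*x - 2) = -3*x^2 - 6*x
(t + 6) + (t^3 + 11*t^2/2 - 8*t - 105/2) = t^3 + 11*t^2/2 - 7*t - 93/2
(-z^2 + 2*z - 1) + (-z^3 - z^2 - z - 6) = -z^3 - 2*z^2 + z - 7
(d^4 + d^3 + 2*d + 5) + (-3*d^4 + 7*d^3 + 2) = -2*d^4 + 8*d^3 + 2*d + 7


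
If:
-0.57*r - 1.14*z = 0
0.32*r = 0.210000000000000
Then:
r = 0.66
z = -0.33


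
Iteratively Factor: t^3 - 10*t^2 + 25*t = (t)*(t^2 - 10*t + 25) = t*(t - 5)*(t - 5)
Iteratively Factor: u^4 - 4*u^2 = (u)*(u^3 - 4*u) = u*(u - 2)*(u^2 + 2*u) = u^2*(u - 2)*(u + 2)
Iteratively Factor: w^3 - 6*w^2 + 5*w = (w)*(w^2 - 6*w + 5) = w*(w - 1)*(w - 5)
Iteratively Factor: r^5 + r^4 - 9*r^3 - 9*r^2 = (r + 1)*(r^4 - 9*r^2) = r*(r + 1)*(r^3 - 9*r) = r*(r - 3)*(r + 1)*(r^2 + 3*r) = r*(r - 3)*(r + 1)*(r + 3)*(r)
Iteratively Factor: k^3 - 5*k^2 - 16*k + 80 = (k - 5)*(k^2 - 16) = (k - 5)*(k - 4)*(k + 4)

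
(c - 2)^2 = c^2 - 4*c + 4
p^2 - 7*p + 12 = (p - 4)*(p - 3)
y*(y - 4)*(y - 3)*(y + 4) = y^4 - 3*y^3 - 16*y^2 + 48*y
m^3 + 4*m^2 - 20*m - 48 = (m - 4)*(m + 2)*(m + 6)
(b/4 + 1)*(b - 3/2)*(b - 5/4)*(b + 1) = b^4/4 + 9*b^3/16 - 63*b^2/32 - 13*b/32 + 15/8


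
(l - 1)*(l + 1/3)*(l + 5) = l^3 + 13*l^2/3 - 11*l/3 - 5/3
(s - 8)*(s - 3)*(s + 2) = s^3 - 9*s^2 + 2*s + 48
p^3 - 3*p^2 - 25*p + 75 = (p - 5)*(p - 3)*(p + 5)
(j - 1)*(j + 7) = j^2 + 6*j - 7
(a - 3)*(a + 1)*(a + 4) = a^3 + 2*a^2 - 11*a - 12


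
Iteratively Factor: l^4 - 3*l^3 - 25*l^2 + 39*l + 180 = (l + 3)*(l^3 - 6*l^2 - 7*l + 60) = (l + 3)^2*(l^2 - 9*l + 20) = (l - 4)*(l + 3)^2*(l - 5)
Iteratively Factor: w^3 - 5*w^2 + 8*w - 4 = (w - 2)*(w^2 - 3*w + 2) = (w - 2)^2*(w - 1)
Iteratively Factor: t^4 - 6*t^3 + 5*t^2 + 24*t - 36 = (t - 3)*(t^3 - 3*t^2 - 4*t + 12) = (t - 3)*(t + 2)*(t^2 - 5*t + 6) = (t - 3)*(t - 2)*(t + 2)*(t - 3)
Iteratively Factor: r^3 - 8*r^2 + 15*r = (r - 5)*(r^2 - 3*r) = (r - 5)*(r - 3)*(r)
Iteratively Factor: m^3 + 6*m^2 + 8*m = (m)*(m^2 + 6*m + 8) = m*(m + 4)*(m + 2)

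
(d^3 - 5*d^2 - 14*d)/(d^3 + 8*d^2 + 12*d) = (d - 7)/(d + 6)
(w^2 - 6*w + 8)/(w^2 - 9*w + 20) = (w - 2)/(w - 5)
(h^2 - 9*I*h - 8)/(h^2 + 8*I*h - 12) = (h^2 - 9*I*h - 8)/(h^2 + 8*I*h - 12)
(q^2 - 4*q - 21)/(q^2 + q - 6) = (q - 7)/(q - 2)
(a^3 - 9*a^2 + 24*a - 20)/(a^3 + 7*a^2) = (a^3 - 9*a^2 + 24*a - 20)/(a^2*(a + 7))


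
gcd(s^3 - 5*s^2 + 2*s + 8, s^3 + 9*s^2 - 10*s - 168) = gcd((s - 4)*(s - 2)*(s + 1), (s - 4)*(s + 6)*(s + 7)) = s - 4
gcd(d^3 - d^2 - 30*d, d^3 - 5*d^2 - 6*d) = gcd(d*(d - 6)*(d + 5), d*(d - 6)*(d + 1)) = d^2 - 6*d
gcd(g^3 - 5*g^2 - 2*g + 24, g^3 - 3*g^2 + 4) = 1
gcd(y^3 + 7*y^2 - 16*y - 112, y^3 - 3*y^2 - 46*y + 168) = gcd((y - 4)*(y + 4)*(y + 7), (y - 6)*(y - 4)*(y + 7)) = y^2 + 3*y - 28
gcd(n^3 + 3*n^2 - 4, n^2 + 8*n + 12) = n + 2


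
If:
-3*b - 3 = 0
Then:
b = -1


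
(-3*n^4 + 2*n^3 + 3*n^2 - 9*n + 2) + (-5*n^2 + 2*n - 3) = -3*n^4 + 2*n^3 - 2*n^2 - 7*n - 1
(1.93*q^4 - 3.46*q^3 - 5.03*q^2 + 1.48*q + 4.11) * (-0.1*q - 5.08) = -0.193*q^5 - 9.4584*q^4 + 18.0798*q^3 + 25.4044*q^2 - 7.9294*q - 20.8788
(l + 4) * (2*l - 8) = 2*l^2 - 32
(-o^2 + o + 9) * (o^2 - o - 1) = -o^4 + 2*o^3 + 9*o^2 - 10*o - 9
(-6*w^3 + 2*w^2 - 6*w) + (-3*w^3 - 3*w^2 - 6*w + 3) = -9*w^3 - w^2 - 12*w + 3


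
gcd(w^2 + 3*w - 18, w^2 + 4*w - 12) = w + 6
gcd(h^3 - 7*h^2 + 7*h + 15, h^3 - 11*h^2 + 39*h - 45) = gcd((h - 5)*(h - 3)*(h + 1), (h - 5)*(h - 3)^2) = h^2 - 8*h + 15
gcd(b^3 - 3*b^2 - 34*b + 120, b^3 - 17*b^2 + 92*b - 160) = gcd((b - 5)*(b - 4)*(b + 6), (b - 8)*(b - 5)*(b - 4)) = b^2 - 9*b + 20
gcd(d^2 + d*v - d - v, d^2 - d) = d - 1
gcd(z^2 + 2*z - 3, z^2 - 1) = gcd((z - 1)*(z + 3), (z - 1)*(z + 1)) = z - 1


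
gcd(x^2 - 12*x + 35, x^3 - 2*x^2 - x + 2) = 1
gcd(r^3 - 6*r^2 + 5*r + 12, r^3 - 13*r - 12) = r^2 - 3*r - 4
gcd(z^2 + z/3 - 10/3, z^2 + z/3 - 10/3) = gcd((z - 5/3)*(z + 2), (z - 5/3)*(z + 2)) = z^2 + z/3 - 10/3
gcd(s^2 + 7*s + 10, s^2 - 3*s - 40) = s + 5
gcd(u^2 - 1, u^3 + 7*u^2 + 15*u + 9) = u + 1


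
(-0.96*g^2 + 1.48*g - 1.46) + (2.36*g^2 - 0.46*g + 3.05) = 1.4*g^2 + 1.02*g + 1.59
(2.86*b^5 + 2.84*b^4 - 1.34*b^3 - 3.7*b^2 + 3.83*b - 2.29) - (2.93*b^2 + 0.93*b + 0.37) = 2.86*b^5 + 2.84*b^4 - 1.34*b^3 - 6.63*b^2 + 2.9*b - 2.66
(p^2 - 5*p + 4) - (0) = p^2 - 5*p + 4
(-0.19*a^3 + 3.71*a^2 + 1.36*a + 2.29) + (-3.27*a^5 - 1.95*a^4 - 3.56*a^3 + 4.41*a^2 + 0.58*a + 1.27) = -3.27*a^5 - 1.95*a^4 - 3.75*a^3 + 8.12*a^2 + 1.94*a + 3.56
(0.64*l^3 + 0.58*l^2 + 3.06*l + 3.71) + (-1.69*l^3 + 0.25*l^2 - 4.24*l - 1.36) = -1.05*l^3 + 0.83*l^2 - 1.18*l + 2.35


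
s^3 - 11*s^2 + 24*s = s*(s - 8)*(s - 3)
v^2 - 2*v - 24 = (v - 6)*(v + 4)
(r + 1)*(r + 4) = r^2 + 5*r + 4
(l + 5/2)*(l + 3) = l^2 + 11*l/2 + 15/2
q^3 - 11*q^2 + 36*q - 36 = (q - 6)*(q - 3)*(q - 2)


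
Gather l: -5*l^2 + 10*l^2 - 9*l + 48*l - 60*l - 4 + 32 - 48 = 5*l^2 - 21*l - 20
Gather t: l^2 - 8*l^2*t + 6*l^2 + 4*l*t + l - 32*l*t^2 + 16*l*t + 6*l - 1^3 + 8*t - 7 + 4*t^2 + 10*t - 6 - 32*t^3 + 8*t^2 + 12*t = 7*l^2 + 7*l - 32*t^3 + t^2*(12 - 32*l) + t*(-8*l^2 + 20*l + 30) - 14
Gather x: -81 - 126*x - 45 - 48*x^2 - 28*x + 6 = -48*x^2 - 154*x - 120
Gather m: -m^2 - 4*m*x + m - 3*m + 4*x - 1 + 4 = -m^2 + m*(-4*x - 2) + 4*x + 3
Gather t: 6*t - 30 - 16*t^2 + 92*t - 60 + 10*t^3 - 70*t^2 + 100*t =10*t^3 - 86*t^2 + 198*t - 90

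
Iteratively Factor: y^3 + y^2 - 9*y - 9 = (y - 3)*(y^2 + 4*y + 3) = (y - 3)*(y + 1)*(y + 3)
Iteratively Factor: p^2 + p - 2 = (p - 1)*(p + 2)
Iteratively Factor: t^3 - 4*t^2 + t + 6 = (t - 3)*(t^2 - t - 2) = (t - 3)*(t - 2)*(t + 1)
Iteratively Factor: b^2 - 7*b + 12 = (b - 3)*(b - 4)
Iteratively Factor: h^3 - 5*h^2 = (h - 5)*(h^2) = h*(h - 5)*(h)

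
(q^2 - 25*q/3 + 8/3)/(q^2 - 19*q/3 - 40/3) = (3*q - 1)/(3*q + 5)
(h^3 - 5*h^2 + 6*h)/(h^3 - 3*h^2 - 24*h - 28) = h*(-h^2 + 5*h - 6)/(-h^3 + 3*h^2 + 24*h + 28)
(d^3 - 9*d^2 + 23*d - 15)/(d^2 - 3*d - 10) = (d^2 - 4*d + 3)/(d + 2)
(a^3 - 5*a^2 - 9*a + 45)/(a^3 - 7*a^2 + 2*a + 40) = (a^2 - 9)/(a^2 - 2*a - 8)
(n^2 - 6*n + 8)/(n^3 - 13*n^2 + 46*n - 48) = (n - 4)/(n^2 - 11*n + 24)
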